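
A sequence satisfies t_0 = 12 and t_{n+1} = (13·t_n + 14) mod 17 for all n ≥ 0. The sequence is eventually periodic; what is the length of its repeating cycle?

t_0 = 12, t_1 = 0, t_2 = 14, t_3 = 9, t_4 = 12.
The sequence repeats with period 4.

4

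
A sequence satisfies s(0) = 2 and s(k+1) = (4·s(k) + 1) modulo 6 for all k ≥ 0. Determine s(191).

1

Computing terms: s(0) = 2, s(1) = 3, s(2) = 1, s(3) = 5, s(4) = 3.
Since s(4) = s(1) = 3, the sequence is eventually periodic: after a pre-period of length 1 it cycles with period 3.
For k ≥ 1, s(k) depends only on (k - 1) mod 3. (191 - 1) mod 3 = 1, so s(191) = s(2) = 1.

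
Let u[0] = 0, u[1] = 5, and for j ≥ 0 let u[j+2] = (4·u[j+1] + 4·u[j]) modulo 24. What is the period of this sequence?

Listing terms: u[0] = 0,  u[1] = 5,  u[2] = 20,  u[3] = 4,  u[4] = 0,  u[5] = 16,  u[6] = 16,  u[7] = 8,  u[8] = 0,  u[9] = 8,  u[10] = 8,  u[11] = 16,  u[12] = 0,  u[13] = 16.
Since (u[12], u[13]) = (u[4], u[5]) = (0, 16) (two consecutive terms determine the rest), the sequence is eventually periodic: after a pre-period of length 4 it cycles with period 8.

8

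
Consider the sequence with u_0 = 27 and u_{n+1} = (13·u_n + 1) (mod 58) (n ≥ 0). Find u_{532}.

27

Listing terms: u_0 = 27; u_1 = 4; u_2 = 53; u_3 = 52; u_4 = 39; u_5 = 44; u_6 = 51; u_7 = 26; u_8 = 49; u_9 = 0; u_{10} = 1; u_{11} = 14; u_{12} = 9; u_{13} = 2; u_{14} = 27.
Since u_{14} = u_0 = 27, the sequence is periodic with period 14.
(532 - 0) mod 14 = 0, so u_{532} = u_0 = 27.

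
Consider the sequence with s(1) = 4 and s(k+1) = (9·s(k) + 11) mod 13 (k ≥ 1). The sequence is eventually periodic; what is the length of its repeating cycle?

Computing terms: s(1) = 4,  s(2) = 8,  s(3) = 5,  s(4) = 4.
Since s(4) = s(1) = 4, the sequence is periodic with period 3.

3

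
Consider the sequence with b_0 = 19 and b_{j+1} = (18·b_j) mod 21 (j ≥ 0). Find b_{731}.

3

Computing terms: b_0 = 19; b_1 = 6; b_2 = 3; b_3 = 12; b_4 = 6.
Since b_4 = b_1 = 6, the sequence is eventually periodic: after a pre-period of length 1 it cycles with period 3.
For j ≥ 1, b_j depends only on (j - 1) mod 3. (731 - 1) mod 3 = 1, so b_{731} = b_2 = 3.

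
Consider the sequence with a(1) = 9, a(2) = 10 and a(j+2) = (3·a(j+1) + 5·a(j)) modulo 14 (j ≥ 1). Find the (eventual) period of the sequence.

3

We have a(1) = 9,  a(2) = 10,  a(3) = 5,  a(4) = 9,  a(5) = 10.
Since (a(4), a(5)) = (a(1), a(2)) = (9, 10) (two consecutive terms determine the rest), the sequence is periodic with period 3.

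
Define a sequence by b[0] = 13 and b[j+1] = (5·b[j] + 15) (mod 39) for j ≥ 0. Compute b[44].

b[0] = 13; b[1] = 2; b[2] = 25; b[3] = 23; b[4] = 13.
The sequence repeats with period 4.
(44 - 0) mod 4 = 0, so b[44] = b[0] = 13.

13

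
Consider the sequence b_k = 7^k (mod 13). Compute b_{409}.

7

Listing terms: b_1 = 7,  b_2 = 10,  b_3 = 5,  b_4 = 9,  b_5 = 11,  b_6 = 12,  b_7 = 6,  b_8 = 3,  b_9 = 8,  b_{10} = 4,  b_{11} = 2,  b_{12} = 1,  b_{13} = 7.
The sequence repeats with period 12.
So b_{409} = b_{1 + ((409-1) mod 12)} = b_1 = 7.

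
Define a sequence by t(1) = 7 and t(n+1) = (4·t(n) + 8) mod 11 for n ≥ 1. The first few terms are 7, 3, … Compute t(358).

9

t(1) = 7; t(2) = 3; t(3) = 9; t(4) = 0; t(5) = 8; t(6) = 7.
Since t(6) = t(1) = 7, the sequence is periodic with period 5.
(358 - 1) mod 5 = 2, so t(358) = t(3) = 9.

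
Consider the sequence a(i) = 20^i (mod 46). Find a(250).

Listing terms: a(0) = 1; a(1) = 20; a(2) = 32; a(3) = 42; a(4) = 12; a(5) = 10; a(6) = 16; a(7) = 44; a(8) = 6; a(9) = 28; a(10) = 8; a(11) = 22; a(12) = 26; a(13) = 14; a(14) = 4; a(15) = 34; a(16) = 36; a(17) = 30; a(18) = 2; a(19) = 40; a(20) = 18; a(21) = 38; a(22) = 24; a(23) = 20.
Since a(23) = a(1) = 20, the sequence is eventually periodic: after a pre-period of length 1 it cycles with period 22.
For i ≥ 1, a(i) depends only on (i - 1) mod 22. (250 - 1) mod 22 = 7, so a(250) = a(8) = 6.

6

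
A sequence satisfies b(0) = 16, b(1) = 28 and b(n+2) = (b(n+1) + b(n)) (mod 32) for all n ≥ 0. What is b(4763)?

Listing terms: b(0) = 16; b(1) = 28; b(2) = 12; b(3) = 8; b(4) = 20; b(5) = 28; b(6) = 16; b(7) = 12; b(8) = 28; b(9) = 8; b(10) = 4; b(11) = 12; b(12) = 16; b(13) = 28.
Since (b(12), b(13)) = (b(0), b(1)) = (16, 28) (two consecutive terms determine the rest), the sequence is periodic with period 12.
(4763 - 0) mod 12 = 11, so b(4763) = b(11) = 12.

12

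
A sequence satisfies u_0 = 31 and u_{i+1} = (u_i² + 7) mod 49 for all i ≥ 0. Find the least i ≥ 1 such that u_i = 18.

Computing terms: u_0 = 31,  u_1 = 37,  u_2 = 4,  u_3 = 23,  u_4 = 46,  u_5 = 16,  u_6 = 18,  u_7 = 37.
Since u_7 = u_1 = 37, the sequence is eventually periodic: after a pre-period of length 1 it cycles with period 6.
The value 18 first appears (with i ≥ 1) at u_6.

6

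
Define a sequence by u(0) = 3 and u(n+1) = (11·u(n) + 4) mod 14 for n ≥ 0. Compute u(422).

5

Listing terms: u(0) = 3,  u(1) = 9,  u(2) = 5,  u(3) = 3.
Since u(3) = u(0) = 3, the sequence is periodic with period 3.
So u(422) = u(0 + ((422-0) mod 3)) = u(2) = 5.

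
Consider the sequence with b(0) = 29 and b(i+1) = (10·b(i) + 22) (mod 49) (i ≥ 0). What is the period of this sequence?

b(0) = 29; b(1) = 18; b(2) = 6; b(3) = 33; b(4) = 9; b(5) = 14; b(6) = 15; b(7) = 25; b(8) = 27; b(9) = 47; b(10) = 2; b(11) = 42; b(12) = 1; b(13) = 32; b(14) = 48; b(15) = 12; b(16) = 44; b(17) = 21; b(18) = 36; b(19) = 39; b(20) = 20; b(21) = 26; b(22) = 37; b(23) = 0; b(24) = 22; b(25) = 46; b(26) = 41; b(27) = 40; b(28) = 30; b(29) = 28; b(30) = 8; b(31) = 4; b(32) = 13; b(33) = 5; b(34) = 23; b(35) = 7; b(36) = 43; b(37) = 11; b(38) = 34; b(39) = 19; b(40) = 16; b(41) = 35; b(42) = 29.
Since b(42) = b(0) = 29, the sequence is periodic with period 42.

42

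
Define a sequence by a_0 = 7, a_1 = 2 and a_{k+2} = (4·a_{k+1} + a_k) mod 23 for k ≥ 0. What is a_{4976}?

We have a_0 = 7, a_1 = 2, a_2 = 15, a_3 = 16, a_4 = 10, a_5 = 10, a_6 = 4, a_7 = 3, a_8 = 16, a_9 = 21, a_{10} = 8, a_{11} = 7, a_{12} = 13, a_{13} = 13, a_{14} = 19, a_{15} = 20, a_{16} = 7, a_{17} = 2.
The sequence repeats with period 16.
(4976 - 0) mod 16 = 0, so a_{4976} = a_0 = 7.

7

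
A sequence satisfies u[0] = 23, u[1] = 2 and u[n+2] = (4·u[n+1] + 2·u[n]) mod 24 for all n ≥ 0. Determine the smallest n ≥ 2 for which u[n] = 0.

Listing terms: u[0] = 23, u[1] = 2, u[2] = 6, u[3] = 4, u[4] = 4, u[5] = 0, u[6] = 8, u[7] = 8, u[8] = 0, u[9] = 16, u[10] = 16, u[11] = 0, u[12] = 8.
Since (u[11], u[12]) = (u[5], u[6]) = (0, 8) (two consecutive terms determine the rest), the sequence is eventually periodic: after a pre-period of length 5 it cycles with period 6.
The value 0 first appears (with n ≥ 2) at u[5].

5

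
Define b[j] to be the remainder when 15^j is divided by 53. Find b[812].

Computing terms: b[1] = 15, b[2] = 13, b[3] = 36, b[4] = 10, b[5] = 44, b[6] = 24, b[7] = 42, b[8] = 47, b[9] = 16, b[10] = 28, b[11] = 49, b[12] = 46, b[13] = 1, b[14] = 15.
The sequence repeats with period 13.
(812 - 1) mod 13 = 5, so b[812] = b[6] = 24.

24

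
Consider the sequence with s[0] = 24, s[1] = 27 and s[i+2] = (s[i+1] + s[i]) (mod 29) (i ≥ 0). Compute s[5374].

21

Listing terms: s[0] = 24; s[1] = 27; s[2] = 22; s[3] = 20; s[4] = 13; s[5] = 4; s[6] = 17; s[7] = 21; s[8] = 9; s[9] = 1; s[10] = 10; s[11] = 11; s[12] = 21; s[13] = 3; s[14] = 24; s[15] = 27.
The sequence repeats with period 14.
So s[5374] = s[0 + ((5374-0) mod 14)] = s[12] = 21.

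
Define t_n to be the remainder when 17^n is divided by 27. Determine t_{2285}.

Computing terms: t_0 = 1, t_1 = 17, t_2 = 19, t_3 = 26, t_4 = 10, t_5 = 8, t_6 = 1.
The sequence repeats with period 6.
So t_{2285} = t_{0 + ((2285-0) mod 6)} = t_5 = 8.

8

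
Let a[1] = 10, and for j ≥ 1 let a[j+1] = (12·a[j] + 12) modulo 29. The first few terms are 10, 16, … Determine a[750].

16

Listing terms: a[1] = 10; a[2] = 16; a[3] = 1; a[4] = 24; a[5] = 10.
Since a[5] = a[1] = 10, the sequence is periodic with period 4.
So a[750] = a[1 + ((750-1) mod 4)] = a[2] = 16.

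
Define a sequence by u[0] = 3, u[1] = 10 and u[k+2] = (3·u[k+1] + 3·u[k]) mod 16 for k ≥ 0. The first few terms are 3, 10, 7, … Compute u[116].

15

u[0] = 3; u[1] = 10; u[2] = 7; u[3] = 3; u[4] = 14; u[5] = 3; u[6] = 3; u[7] = 2; u[8] = 15; u[9] = 3; u[10] = 6; u[11] = 11; u[12] = 3; u[13] = 10.
The sequence repeats with period 12.
(116 - 0) mod 12 = 8, so u[116] = u[8] = 15.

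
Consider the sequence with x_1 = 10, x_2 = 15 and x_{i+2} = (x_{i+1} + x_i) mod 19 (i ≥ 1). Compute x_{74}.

Listing terms: x_1 = 10,  x_2 = 15,  x_3 = 6,  x_4 = 2,  x_5 = 8,  x_6 = 10,  x_7 = 18,  x_8 = 9,  x_9 = 8,  x_{10} = 17,  x_{11} = 6,  x_{12} = 4,  x_{13} = 10,  x_{14} = 14,  x_{15} = 5,  x_{16} = 0,  x_{17} = 5,  x_{18} = 5,  x_{19} = 10,  x_{20} = 15.
Since (x_{19}, x_{20}) = (x_1, x_2) = (10, 15) (two consecutive terms determine the rest), the sequence is periodic with period 18.
So x_{74} = x_{1 + ((74-1) mod 18)} = x_2 = 15.

15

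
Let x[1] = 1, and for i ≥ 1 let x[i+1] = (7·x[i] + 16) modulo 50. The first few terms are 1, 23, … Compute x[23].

Computing terms: x[1] = 1; x[2] = 23; x[3] = 27; x[4] = 5; x[5] = 1.
Since x[5] = x[1] = 1, the sequence is periodic with period 4.
So x[23] = x[1 + ((23-1) mod 4)] = x[3] = 27.

27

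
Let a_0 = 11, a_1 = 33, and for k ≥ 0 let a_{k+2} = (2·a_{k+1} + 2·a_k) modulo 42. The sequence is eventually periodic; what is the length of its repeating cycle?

48

Computing terms: a_0 = 11; a_1 = 33; a_2 = 4; a_3 = 32; a_4 = 30; a_5 = 40; a_6 = 14; a_7 = 24; a_8 = 34; a_9 = 32; a_{10} = 6; a_{11} = 34; a_{12} = 38; a_{13} = 18; a_{14} = 28; a_{15} = 8; a_{16} = 30; a_{17} = 34; a_{18} = 2; a_{19} = 30; a_{20} = 22; a_{21} = 20; a_{22} = 0; a_{23} = 40; a_{24} = 38; a_{25} = 30; a_{26} = 10; a_{27} = 38; a_{28} = 12; a_{29} = 16; a_{30} = 14; a_{31} = 18; a_{32} = 22; a_{33} = 38; a_{34} = 36; a_{35} = 22; a_{36} = 32; a_{37} = 24; a_{38} = 28; a_{39} = 20; a_{40} = 12; a_{41} = 22; a_{42} = 26; a_{43} = 12; a_{44} = 34; a_{45} = 8; a_{46} = 0; a_{47} = 16; a_{48} = 32; a_{49} = 12; a_{50} = 4; a_{51} = 32.
Since (a_{50}, a_{51}) = (a_2, a_3) = (4, 32) (two consecutive terms determine the rest), the sequence is eventually periodic: after a pre-period of length 2 it cycles with period 48.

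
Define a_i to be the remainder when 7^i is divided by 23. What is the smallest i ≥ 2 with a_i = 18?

We have a_1 = 7; a_2 = 3; a_3 = 21; a_4 = 9; a_5 = 17; a_6 = 4; a_7 = 5; a_8 = 12; a_9 = 15; a_{10} = 13; a_{11} = 22; a_{12} = 16; a_{13} = 20; a_{14} = 2; a_{15} = 14; a_{16} = 6; a_{17} = 19; a_{18} = 18; a_{19} = 11; a_{20} = 8; a_{21} = 10; a_{22} = 1; a_{23} = 7.
Since a_{23} = a_1 = 7, the sequence is periodic with period 22.
The value 18 first appears (with i ≥ 2) at a_{18}.

18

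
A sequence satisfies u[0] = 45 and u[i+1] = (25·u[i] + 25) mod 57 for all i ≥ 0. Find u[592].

46

Listing terms: u[0] = 45, u[1] = 10, u[2] = 47, u[3] = 3, u[4] = 43, u[5] = 17, u[6] = 51, u[7] = 46, u[8] = 35, u[9] = 45.
Since u[9] = u[0] = 45, the sequence is periodic with period 9.
So u[592] = u[0 + ((592-0) mod 9)] = u[7] = 46.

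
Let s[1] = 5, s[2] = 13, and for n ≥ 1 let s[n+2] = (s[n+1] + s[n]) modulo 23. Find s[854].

Listing terms: s[1] = 5,  s[2] = 13,  s[3] = 18,  s[4] = 8,  s[5] = 3,  s[6] = 11,  s[7] = 14,  s[8] = 2,  s[9] = 16,  s[10] = 18,  s[11] = 11,  s[12] = 6,  s[13] = 17,  s[14] = 0,  s[15] = 17,  s[16] = 17,  s[17] = 11,  s[18] = 5,  s[19] = 16,  s[20] = 21,  s[21] = 14,  s[22] = 12,  s[23] = 3,  s[24] = 15,  s[25] = 18,  s[26] = 10,  s[27] = 5,  s[28] = 15,  s[29] = 20,  s[30] = 12,  s[31] = 9,  s[32] = 21,  s[33] = 7,  s[34] = 5,  s[35] = 12,  s[36] = 17,  s[37] = 6,  s[38] = 0,  s[39] = 6,  s[40] = 6,  s[41] = 12,  s[42] = 18,  s[43] = 7,  s[44] = 2,  s[45] = 9,  s[46] = 11,  s[47] = 20,  s[48] = 8,  s[49] = 5,  s[50] = 13.
The sequence repeats with period 48.
So s[854] = s[1 + ((854-1) mod 48)] = s[38] = 0.

0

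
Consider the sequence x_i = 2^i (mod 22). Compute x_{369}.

Listing terms: x_0 = 1, x_1 = 2, x_2 = 4, x_3 = 8, x_4 = 16, x_5 = 10, x_6 = 20, x_7 = 18, x_8 = 14, x_9 = 6, x_{10} = 12, x_{11} = 2.
Since x_{11} = x_1 = 2, the sequence is eventually periodic: after a pre-period of length 1 it cycles with period 10.
For i ≥ 1, x_i depends only on (i - 1) mod 10. (369 - 1) mod 10 = 8, so x_{369} = x_9 = 6.

6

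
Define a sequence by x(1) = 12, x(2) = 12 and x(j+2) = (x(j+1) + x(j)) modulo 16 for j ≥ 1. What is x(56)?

We have x(1) = 12, x(2) = 12, x(3) = 8, x(4) = 4, x(5) = 12, x(6) = 0, x(7) = 12, x(8) = 12.
Since (x(7), x(8)) = (x(1), x(2)) = (12, 12) (two consecutive terms determine the rest), the sequence is periodic with period 6.
(56 - 1) mod 6 = 1, so x(56) = x(2) = 12.

12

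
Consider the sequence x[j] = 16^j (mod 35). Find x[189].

Computing terms: x[0] = 1, x[1] = 16, x[2] = 11, x[3] = 1.
The sequence repeats with period 3.
So x[189] = x[0 + ((189-0) mod 3)] = x[0] = 1.

1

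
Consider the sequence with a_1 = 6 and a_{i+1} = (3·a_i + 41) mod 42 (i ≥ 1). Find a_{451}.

20

We have a_1 = 6; a_2 = 17; a_3 = 8; a_4 = 23; a_5 = 26; a_6 = 35; a_7 = 20; a_8 = 17.
Since a_8 = a_2 = 17, the sequence is eventually periodic: after a pre-period of length 1 it cycles with period 6.
For i ≥ 2, a_i depends only on (i - 2) mod 6. (451 - 2) mod 6 = 5, so a_{451} = a_7 = 20.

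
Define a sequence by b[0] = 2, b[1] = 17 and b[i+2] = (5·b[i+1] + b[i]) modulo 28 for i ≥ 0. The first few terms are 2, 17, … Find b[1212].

2

Computing terms: b[0] = 2, b[1] = 17, b[2] = 3, b[3] = 4, b[4] = 23, b[5] = 7, b[6] = 2, b[7] = 17.
Since (b[6], b[7]) = (b[0], b[1]) = (2, 17) (two consecutive terms determine the rest), the sequence is periodic with period 6.
(1212 - 0) mod 6 = 0, so b[1212] = b[0] = 2.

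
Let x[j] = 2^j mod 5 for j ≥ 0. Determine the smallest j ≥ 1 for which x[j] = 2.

1

Listing terms: x[0] = 1; x[1] = 2; x[2] = 4; x[3] = 3; x[4] = 1.
Since x[4] = x[0] = 1, the sequence is periodic with period 4.
The value 2 first appears (with j ≥ 1) at x[1].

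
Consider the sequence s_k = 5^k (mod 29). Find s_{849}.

Computing terms: s_0 = 1, s_1 = 5, s_2 = 25, s_3 = 9, s_4 = 16, s_5 = 22, s_6 = 23, s_7 = 28, s_8 = 24, s_9 = 4, s_{10} = 20, s_{11} = 13, s_{12} = 7, s_{13} = 6, s_{14} = 1.
The sequence repeats with period 14.
So s_{849} = s_{0 + ((849-0) mod 14)} = s_9 = 4.

4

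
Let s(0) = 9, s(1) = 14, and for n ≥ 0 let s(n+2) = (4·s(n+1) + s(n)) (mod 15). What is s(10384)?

Computing terms: s(0) = 9,  s(1) = 14,  s(2) = 5,  s(3) = 4,  s(4) = 6,  s(5) = 13,  s(6) = 13,  s(7) = 5,  s(8) = 3,  s(9) = 2,  s(10) = 11,  s(11) = 1,  s(12) = 0,  s(13) = 1,  s(14) = 4,  s(15) = 2,  s(16) = 12,  s(17) = 5,  s(18) = 2,  s(19) = 13,  s(20) = 9,  s(21) = 4,  s(22) = 10,  s(23) = 14,  s(24) = 6,  s(25) = 8,  s(26) = 8,  s(27) = 10,  s(28) = 3,  s(29) = 7,  s(30) = 1,  s(31) = 11,  s(32) = 0,  s(33) = 11,  s(34) = 14,  s(35) = 7,  s(36) = 12,  s(37) = 10,  s(38) = 7,  s(39) = 8,  s(40) = 9,  s(41) = 14.
Since (s(40), s(41)) = (s(0), s(1)) = (9, 14) (two consecutive terms determine the rest), the sequence is periodic with period 40.
So s(10384) = s(0 + ((10384-0) mod 40)) = s(24) = 6.

6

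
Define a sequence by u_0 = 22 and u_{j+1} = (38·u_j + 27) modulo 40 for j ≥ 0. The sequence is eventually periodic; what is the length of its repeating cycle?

4

Listing terms: u_0 = 22; u_1 = 23; u_2 = 21; u_3 = 25; u_4 = 17; u_5 = 33; u_6 = 1; u_7 = 25.
Since u_7 = u_3 = 25, the sequence is eventually periodic: after a pre-period of length 3 it cycles with period 4.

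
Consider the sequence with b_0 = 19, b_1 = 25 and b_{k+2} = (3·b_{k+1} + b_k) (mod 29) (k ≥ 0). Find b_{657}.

3

We have b_0 = 19,  b_1 = 25,  b_2 = 7,  b_3 = 17,  b_4 = 0,  b_5 = 17,  b_6 = 22,  b_7 = 25,  b_8 = 10,  b_9 = 26,  b_{10} = 1,  b_{11} = 0,  b_{12} = 1,  b_{13} = 3,  b_{14} = 10,  b_{15} = 4,  b_{16} = 22,  b_{17} = 12,  b_{18} = 0,  b_{19} = 12,  b_{20} = 7,  b_{21} = 4,  b_{22} = 19,  b_{23} = 3,  b_{24} = 28,  b_{25} = 0,  b_{26} = 28,  b_{27} = 26,  b_{28} = 19,  b_{29} = 25.
Since (b_{28}, b_{29}) = (b_0, b_1) = (19, 25) (two consecutive terms determine the rest), the sequence is periodic with period 28.
(657 - 0) mod 28 = 13, so b_{657} = b_{13} = 3.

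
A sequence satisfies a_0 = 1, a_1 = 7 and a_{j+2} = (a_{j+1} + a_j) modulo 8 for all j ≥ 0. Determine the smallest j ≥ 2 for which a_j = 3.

a_0 = 1, a_1 = 7, a_2 = 0, a_3 = 7, a_4 = 7, a_5 = 6, a_6 = 5, a_7 = 3, a_8 = 0, a_9 = 3, a_{10} = 3, a_{11} = 6, a_{12} = 1, a_{13} = 7.
Since (a_{12}, a_{13}) = (a_0, a_1) = (1, 7) (two consecutive terms determine the rest), the sequence is periodic with period 12.
The value 3 first appears (with j ≥ 2) at a_7.

7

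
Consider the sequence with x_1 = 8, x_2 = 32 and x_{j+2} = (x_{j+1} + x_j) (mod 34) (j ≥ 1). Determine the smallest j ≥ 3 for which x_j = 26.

We have x_1 = 8,  x_2 = 32,  x_3 = 6,  x_4 = 4,  x_5 = 10,  x_6 = 14,  x_7 = 24,  x_8 = 4,  x_9 = 28,  x_{10} = 32,  x_{11} = 26,  x_{12} = 24,  x_{13} = 16,  x_{14} = 6,  x_{15} = 22,  x_{16} = 28,  x_{17} = 16,  x_{18} = 10,  x_{19} = 26,  x_{20} = 2,  x_{21} = 28,  x_{22} = 30,  x_{23} = 24,  x_{24} = 20,  x_{25} = 10,  x_{26} = 30,  x_{27} = 6,  x_{28} = 2,  x_{29} = 8,  x_{30} = 10,  x_{31} = 18,  x_{32} = 28,  x_{33} = 12,  x_{34} = 6,  x_{35} = 18,  x_{36} = 24,  x_{37} = 8,  x_{38} = 32.
The sequence repeats with period 36.
The value 26 first appears (with j ≥ 3) at x_{11}.

11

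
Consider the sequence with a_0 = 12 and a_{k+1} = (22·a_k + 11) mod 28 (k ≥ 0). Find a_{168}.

We have a_0 = 12,  a_1 = 23,  a_2 = 13,  a_3 = 17,  a_4 = 21,  a_5 = 25,  a_6 = 1,  a_7 = 5,  a_8 = 9,  a_9 = 13.
Since a_9 = a_2 = 13, the sequence is eventually periodic: after a pre-period of length 2 it cycles with period 7.
For k ≥ 2, a_k depends only on (k - 2) mod 7. (168 - 2) mod 7 = 5, so a_{168} = a_7 = 5.

5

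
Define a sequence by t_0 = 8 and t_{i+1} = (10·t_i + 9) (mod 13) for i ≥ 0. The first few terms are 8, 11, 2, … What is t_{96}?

Listing terms: t_0 = 8; t_1 = 11; t_2 = 2; t_3 = 3; t_4 = 0; t_5 = 9; t_6 = 8.
The sequence repeats with period 6.
So t_{96} = t_{0 + ((96-0) mod 6)} = t_0 = 8.

8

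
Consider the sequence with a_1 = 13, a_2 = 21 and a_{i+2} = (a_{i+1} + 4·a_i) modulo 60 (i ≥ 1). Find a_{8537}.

49

Computing terms: a_1 = 13; a_2 = 21; a_3 = 13; a_4 = 37; a_5 = 29; a_6 = 57; a_7 = 53; a_8 = 41; a_9 = 13; a_{10} = 57; a_{11} = 49; a_{12} = 37; a_{13} = 53; a_{14} = 21; a_{15} = 53; a_{16} = 17; a_{17} = 49; a_{18} = 57; a_{19} = 13; a_{20} = 1; a_{21} = 53; a_{22} = 57; a_{23} = 29; a_{24} = 17; a_{25} = 13; a_{26} = 21.
The sequence repeats with period 24.
(8537 - 1) mod 24 = 16, so a_{8537} = a_{17} = 49.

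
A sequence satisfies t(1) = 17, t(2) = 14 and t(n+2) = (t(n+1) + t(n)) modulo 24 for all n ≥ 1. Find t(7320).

Listing terms: t(1) = 17,  t(2) = 14,  t(3) = 7,  t(4) = 21,  t(5) = 4,  t(6) = 1,  t(7) = 5,  t(8) = 6,  t(9) = 11,  t(10) = 17,  t(11) = 4,  t(12) = 21,  t(13) = 1,  t(14) = 22,  t(15) = 23,  t(16) = 21,  t(17) = 20,  t(18) = 17,  t(19) = 13,  t(20) = 6,  t(21) = 19,  t(22) = 1,  t(23) = 20,  t(24) = 21,  t(25) = 17,  t(26) = 14.
The sequence repeats with period 24.
So t(7320) = t(1 + ((7320-1) mod 24)) = t(24) = 21.

21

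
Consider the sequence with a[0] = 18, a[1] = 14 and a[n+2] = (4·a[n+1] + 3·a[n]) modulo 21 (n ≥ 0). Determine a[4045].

2

Listing terms: a[0] = 18, a[1] = 14, a[2] = 5, a[3] = 20, a[4] = 11, a[5] = 20, a[6] = 8, a[7] = 8, a[8] = 14, a[9] = 17, a[10] = 5, a[11] = 8, a[12] = 5, a[13] = 2, a[14] = 2, a[15] = 14, a[16] = 20, a[17] = 17, a[18] = 2, a[19] = 17, a[20] = 11, a[21] = 11, a[22] = 14, a[23] = 5.
Since (a[22], a[23]) = (a[1], a[2]) = (14, 5) (two consecutive terms determine the rest), the sequence is eventually periodic: after a pre-period of length 1 it cycles with period 21.
For n ≥ 1, a[n] depends only on (n - 1) mod 21. (4045 - 1) mod 21 = 12, so a[4045] = a[13] = 2.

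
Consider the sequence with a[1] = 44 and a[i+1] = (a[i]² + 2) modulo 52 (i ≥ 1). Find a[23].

42

a[1] = 44; a[2] = 14; a[3] = 42; a[4] = 50; a[5] = 6; a[6] = 38; a[7] = 42.
Since a[7] = a[3] = 42, the sequence is eventually periodic: after a pre-period of length 2 it cycles with period 4.
For i ≥ 3, a[i] depends only on (i - 3) mod 4. (23 - 3) mod 4 = 0, so a[23] = a[3] = 42.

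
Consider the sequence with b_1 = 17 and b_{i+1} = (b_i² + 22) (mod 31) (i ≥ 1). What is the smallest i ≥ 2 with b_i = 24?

4

We have b_1 = 17, b_2 = 1, b_3 = 23, b_4 = 24, b_5 = 9, b_6 = 10, b_7 = 29, b_8 = 26, b_9 = 16, b_{10} = 30, b_{11} = 23.
Since b_{11} = b_3 = 23, the sequence is eventually periodic: after a pre-period of length 2 it cycles with period 8.
The value 24 first appears (with i ≥ 2) at b_4.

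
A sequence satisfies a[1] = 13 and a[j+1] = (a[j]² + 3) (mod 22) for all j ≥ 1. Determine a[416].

We have a[1] = 13; a[2] = 18; a[3] = 19; a[4] = 12; a[5] = 15; a[6] = 8; a[7] = 1; a[8] = 4; a[9] = 19.
Since a[9] = a[3] = 19, the sequence is eventually periodic: after a pre-period of length 2 it cycles with period 6.
For j ≥ 3, a[j] depends only on (j - 3) mod 6. (416 - 3) mod 6 = 5, so a[416] = a[8] = 4.

4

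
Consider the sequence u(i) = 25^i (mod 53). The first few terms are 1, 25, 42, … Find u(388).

u(0) = 1,  u(1) = 25,  u(2) = 42,  u(3) = 43,  u(4) = 15,  u(5) = 4,  u(6) = 47,  u(7) = 9,  u(8) = 13,  u(9) = 7,  u(10) = 16,  u(11) = 29,  u(12) = 36,  u(13) = 52,  u(14) = 28,  u(15) = 11,  u(16) = 10,  u(17) = 38,  u(18) = 49,  u(19) = 6,  u(20) = 44,  u(21) = 40,  u(22) = 46,  u(23) = 37,  u(24) = 24,  u(25) = 17,  u(26) = 1.
The sequence repeats with period 26.
(388 - 0) mod 26 = 24, so u(388) = u(24) = 24.

24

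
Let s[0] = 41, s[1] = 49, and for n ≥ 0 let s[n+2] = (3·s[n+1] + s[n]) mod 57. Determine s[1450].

We have s[0] = 41, s[1] = 49, s[2] = 17, s[3] = 43, s[4] = 32, s[5] = 25, s[6] = 50, s[7] = 4, s[8] = 5, s[9] = 19, s[10] = 5, s[11] = 34, s[12] = 50, s[13] = 13, s[14] = 32, s[15] = 52, s[16] = 17, s[17] = 46, s[18] = 41, s[19] = 55, s[20] = 35, s[21] = 46, s[22] = 2, s[23] = 52, s[24] = 44, s[25] = 13, s[26] = 26, s[27] = 34, s[28] = 14, s[29] = 19, s[30] = 14, s[31] = 4, s[32] = 26, s[33] = 25, s[34] = 44, s[35] = 43, s[36] = 2, s[37] = 49, s[38] = 35, s[39] = 40, s[40] = 41, s[41] = 49.
The sequence repeats with period 40.
(1450 - 0) mod 40 = 10, so s[1450] = s[10] = 5.

5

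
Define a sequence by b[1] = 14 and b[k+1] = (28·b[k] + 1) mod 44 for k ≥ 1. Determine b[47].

29

b[1] = 14,  b[2] = 41,  b[3] = 5,  b[4] = 9,  b[5] = 33,  b[6] = 1,  b[7] = 29,  b[8] = 21,  b[9] = 17,  b[10] = 37,  b[11] = 25,  b[12] = 41.
Since b[12] = b[2] = 41, the sequence is eventually periodic: after a pre-period of length 1 it cycles with period 10.
For k ≥ 2, b[k] depends only on (k - 2) mod 10. (47 - 2) mod 10 = 5, so b[47] = b[7] = 29.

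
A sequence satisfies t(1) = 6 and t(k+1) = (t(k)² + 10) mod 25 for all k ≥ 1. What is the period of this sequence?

4

t(1) = 6,  t(2) = 21,  t(3) = 1,  t(4) = 11,  t(5) = 6.
The sequence repeats with period 4.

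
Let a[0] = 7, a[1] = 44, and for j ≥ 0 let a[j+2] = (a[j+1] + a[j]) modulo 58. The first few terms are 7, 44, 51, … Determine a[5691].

19

We have a[0] = 7; a[1] = 44; a[2] = 51; a[3] = 37; a[4] = 30; a[5] = 9; a[6] = 39; a[7] = 48; a[8] = 29; a[9] = 19; a[10] = 48; a[11] = 9; a[12] = 57; a[13] = 8; a[14] = 7; a[15] = 15; a[16] = 22; a[17] = 37; a[18] = 1; a[19] = 38; a[20] = 39; a[21] = 19; a[22] = 0; a[23] = 19; a[24] = 19; a[25] = 38; a[26] = 57; a[27] = 37; a[28] = 36; a[29] = 15; a[30] = 51; a[31] = 8; a[32] = 1; a[33] = 9; a[34] = 10; a[35] = 19; a[36] = 29; a[37] = 48; a[38] = 19; a[39] = 9; a[40] = 28; a[41] = 37; a[42] = 7; a[43] = 44.
The sequence repeats with period 42.
(5691 - 0) mod 42 = 21, so a[5691] = a[21] = 19.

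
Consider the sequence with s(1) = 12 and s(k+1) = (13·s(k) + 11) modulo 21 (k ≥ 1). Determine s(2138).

20

We have s(1) = 12, s(2) = 20, s(3) = 19, s(4) = 6, s(5) = 5, s(6) = 13, s(7) = 12.
The sequence repeats with period 6.
So s(2138) = s(1 + ((2138-1) mod 6)) = s(2) = 20.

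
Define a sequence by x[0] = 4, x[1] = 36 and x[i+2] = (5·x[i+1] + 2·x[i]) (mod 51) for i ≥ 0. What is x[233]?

Listing terms: x[0] = 4; x[1] = 36; x[2] = 35; x[3] = 43; x[4] = 30; x[5] = 32; x[6] = 16; x[7] = 42; x[8] = 38; x[9] = 19; x[10] = 18; x[11] = 26; x[12] = 13; x[13] = 15; x[14] = 50; x[15] = 25; x[16] = 21; x[17] = 2; x[18] = 1; x[19] = 9; x[20] = 47; x[21] = 49; x[22] = 33; x[23] = 8; x[24] = 4; x[25] = 36.
The sequence repeats with period 24.
So x[233] = x[0 + ((233-0) mod 24)] = x[17] = 2.

2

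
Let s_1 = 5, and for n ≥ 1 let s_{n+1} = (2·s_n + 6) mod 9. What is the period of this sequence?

Computing terms: s_1 = 5,  s_2 = 7,  s_3 = 2,  s_4 = 1,  s_5 = 8,  s_6 = 4,  s_7 = 5.
Since s_7 = s_1 = 5, the sequence is periodic with period 6.

6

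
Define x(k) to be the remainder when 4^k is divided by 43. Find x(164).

21

We have x(1) = 4; x(2) = 16; x(3) = 21; x(4) = 41; x(5) = 35; x(6) = 11; x(7) = 1; x(8) = 4.
Since x(8) = x(1) = 4, the sequence is periodic with period 7.
(164 - 1) mod 7 = 2, so x(164) = x(3) = 21.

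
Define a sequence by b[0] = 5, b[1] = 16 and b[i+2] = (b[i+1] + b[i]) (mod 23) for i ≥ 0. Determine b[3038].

21

b[0] = 5; b[1] = 16; b[2] = 21; b[3] = 14; b[4] = 12; b[5] = 3; b[6] = 15; b[7] = 18; b[8] = 10; b[9] = 5; b[10] = 15; b[11] = 20; b[12] = 12; b[13] = 9; b[14] = 21; b[15] = 7; b[16] = 5; b[17] = 12; b[18] = 17; b[19] = 6; b[20] = 0; b[21] = 6; b[22] = 6; b[23] = 12; b[24] = 18; b[25] = 7; b[26] = 2; b[27] = 9; b[28] = 11; b[29] = 20; b[30] = 8; b[31] = 5; b[32] = 13; b[33] = 18; b[34] = 8; b[35] = 3; b[36] = 11; b[37] = 14; b[38] = 2; b[39] = 16; b[40] = 18; b[41] = 11; b[42] = 6; b[43] = 17; b[44] = 0; b[45] = 17; b[46] = 17; b[47] = 11; b[48] = 5; b[49] = 16.
The sequence repeats with period 48.
(3038 - 0) mod 48 = 14, so b[3038] = b[14] = 21.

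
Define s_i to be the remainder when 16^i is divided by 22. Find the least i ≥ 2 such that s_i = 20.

4

Listing terms: s_1 = 16,  s_2 = 14,  s_3 = 4,  s_4 = 20,  s_5 = 12,  s_6 = 16.
The sequence repeats with period 5.
The value 20 first appears (with i ≥ 2) at s_4.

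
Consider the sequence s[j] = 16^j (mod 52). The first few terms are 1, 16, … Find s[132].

40

Listing terms: s[0] = 1,  s[1] = 16,  s[2] = 48,  s[3] = 40,  s[4] = 16.
Since s[4] = s[1] = 16, the sequence is eventually periodic: after a pre-period of length 1 it cycles with period 3.
For j ≥ 1, s[j] depends only on (j - 1) mod 3. (132 - 1) mod 3 = 2, so s[132] = s[3] = 40.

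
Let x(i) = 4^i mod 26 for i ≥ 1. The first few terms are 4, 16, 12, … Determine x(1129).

4

x(1) = 4,  x(2) = 16,  x(3) = 12,  x(4) = 22,  x(5) = 10,  x(6) = 14,  x(7) = 4.
Since x(7) = x(1) = 4, the sequence is periodic with period 6.
(1129 - 1) mod 6 = 0, so x(1129) = x(1) = 4.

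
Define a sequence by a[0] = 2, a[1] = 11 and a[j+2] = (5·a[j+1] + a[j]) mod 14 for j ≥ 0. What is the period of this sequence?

We have a[0] = 2; a[1] = 11; a[2] = 1; a[3] = 2; a[4] = 11.
Since (a[3], a[4]) = (a[0], a[1]) = (2, 11) (two consecutive terms determine the rest), the sequence is periodic with period 3.

3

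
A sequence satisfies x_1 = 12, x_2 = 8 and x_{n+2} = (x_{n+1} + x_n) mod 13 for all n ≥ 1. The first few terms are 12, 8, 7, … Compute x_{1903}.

3

Listing terms: x_1 = 12; x_2 = 8; x_3 = 7; x_4 = 2; x_5 = 9; x_6 = 11; x_7 = 7; x_8 = 5; x_9 = 12; x_{10} = 4; x_{11} = 3; x_{12} = 7; x_{13} = 10; x_{14} = 4; x_{15} = 1; x_{16} = 5; x_{17} = 6; x_{18} = 11; x_{19} = 4; x_{20} = 2; x_{21} = 6; x_{22} = 8; x_{23} = 1; x_{24} = 9; x_{25} = 10; x_{26} = 6; x_{27} = 3; x_{28} = 9; x_{29} = 12; x_{30} = 8.
The sequence repeats with period 28.
(1903 - 1) mod 28 = 26, so x_{1903} = x_{27} = 3.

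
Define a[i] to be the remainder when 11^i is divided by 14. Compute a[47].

9

We have a[0] = 1; a[1] = 11; a[2] = 9; a[3] = 1.
The sequence repeats with period 3.
(47 - 0) mod 3 = 2, so a[47] = a[2] = 9.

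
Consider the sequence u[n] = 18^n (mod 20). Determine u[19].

u[0] = 1, u[1] = 18, u[2] = 4, u[3] = 12, u[4] = 16, u[5] = 8, u[6] = 4.
Since u[6] = u[2] = 4, the sequence is eventually periodic: after a pre-period of length 2 it cycles with period 4.
For n ≥ 2, u[n] depends only on (n - 2) mod 4. (19 - 2) mod 4 = 1, so u[19] = u[3] = 12.

12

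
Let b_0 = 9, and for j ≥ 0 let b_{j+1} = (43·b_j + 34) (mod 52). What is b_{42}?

We have b_0 = 9, b_1 = 5, b_2 = 41, b_3 = 29, b_4 = 33, b_5 = 49, b_6 = 9.
Since b_6 = b_0 = 9, the sequence is periodic with period 6.
(42 - 0) mod 6 = 0, so b_{42} = b_0 = 9.

9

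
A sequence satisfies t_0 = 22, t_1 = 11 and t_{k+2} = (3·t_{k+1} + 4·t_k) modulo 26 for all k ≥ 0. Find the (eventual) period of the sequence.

6

Listing terms: t_0 = 22; t_1 = 11; t_2 = 17; t_3 = 17; t_4 = 15; t_5 = 9; t_6 = 9; t_7 = 11; t_8 = 17.
Since (t_7, t_8) = (t_1, t_2) = (11, 17) (two consecutive terms determine the rest), the sequence is eventually periodic: after a pre-period of length 1 it cycles with period 6.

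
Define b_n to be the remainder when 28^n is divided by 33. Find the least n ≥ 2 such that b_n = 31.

Listing terms: b_1 = 28, b_2 = 25, b_3 = 7, b_4 = 31, b_5 = 10, b_6 = 16, b_7 = 19, b_8 = 4, b_9 = 13, b_{10} = 1, b_{11} = 28.
Since b_{11} = b_1 = 28, the sequence is periodic with period 10.
The value 31 first appears (with n ≥ 2) at b_4.

4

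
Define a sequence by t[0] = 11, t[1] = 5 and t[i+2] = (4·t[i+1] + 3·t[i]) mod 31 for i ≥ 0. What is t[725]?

20

Computing terms: t[0] = 11; t[1] = 5; t[2] = 22; t[3] = 10; t[4] = 13; t[5] = 20; t[6] = 26; t[7] = 9; t[8] = 21; t[9] = 18; t[10] = 11; t[11] = 5.
Since (t[10], t[11]) = (t[0], t[1]) = (11, 5) (two consecutive terms determine the rest), the sequence is periodic with period 10.
(725 - 0) mod 10 = 5, so t[725] = t[5] = 20.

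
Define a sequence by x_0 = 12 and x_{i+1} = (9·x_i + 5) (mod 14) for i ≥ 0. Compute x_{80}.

0

Listing terms: x_0 = 12; x_1 = 1; x_2 = 0; x_3 = 5; x_4 = 8; x_5 = 7; x_6 = 12.
The sequence repeats with period 6.
So x_{80} = x_{0 + ((80-0) mod 6)} = x_2 = 0.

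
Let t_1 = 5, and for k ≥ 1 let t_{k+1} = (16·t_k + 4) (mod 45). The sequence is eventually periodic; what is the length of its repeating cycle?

45

Listing terms: t_1 = 5; t_2 = 39; t_3 = 43; t_4 = 17; t_5 = 6; t_6 = 10; t_7 = 29; t_8 = 18; t_9 = 22; t_{10} = 41; t_{11} = 30; t_{12} = 34; t_{13} = 8; t_{14} = 42; t_{15} = 1; t_{16} = 20; t_{17} = 9; t_{18} = 13; t_{19} = 32; t_{20} = 21; t_{21} = 25; t_{22} = 44; t_{23} = 33; t_{24} = 37; t_{25} = 11; t_{26} = 0; t_{27} = 4; t_{28} = 23; t_{29} = 12; t_{30} = 16; t_{31} = 35; t_{32} = 24; t_{33} = 28; t_{34} = 2; t_{35} = 36; t_{36} = 40; t_{37} = 14; t_{38} = 3; t_{39} = 7; t_{40} = 26; t_{41} = 15; t_{42} = 19; t_{43} = 38; t_{44} = 27; t_{45} = 31; t_{46} = 5.
The sequence repeats with period 45.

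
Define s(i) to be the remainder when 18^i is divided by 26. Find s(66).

12

Listing terms: s(1) = 18, s(2) = 12, s(3) = 8, s(4) = 14, s(5) = 18.
The sequence repeats with period 4.
(66 - 1) mod 4 = 1, so s(66) = s(2) = 12.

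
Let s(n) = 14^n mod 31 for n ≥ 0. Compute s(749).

20

We have s(0) = 1,  s(1) = 14,  s(2) = 10,  s(3) = 16,  s(4) = 7,  s(5) = 5,  s(6) = 8,  s(7) = 19,  s(8) = 18,  s(9) = 4,  s(10) = 25,  s(11) = 9,  s(12) = 2,  s(13) = 28,  s(14) = 20,  s(15) = 1.
The sequence repeats with period 15.
So s(749) = s(0 + ((749-0) mod 15)) = s(14) = 20.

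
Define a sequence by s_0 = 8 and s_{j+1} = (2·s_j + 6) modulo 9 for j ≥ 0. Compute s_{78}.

s_0 = 8; s_1 = 4; s_2 = 5; s_3 = 7; s_4 = 2; s_5 = 1; s_6 = 8.
Since s_6 = s_0 = 8, the sequence is periodic with period 6.
(78 - 0) mod 6 = 0, so s_{78} = s_0 = 8.

8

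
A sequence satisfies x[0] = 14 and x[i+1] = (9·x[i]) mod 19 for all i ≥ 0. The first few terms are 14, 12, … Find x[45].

We have x[0] = 14; x[1] = 12; x[2] = 13; x[3] = 3; x[4] = 8; x[5] = 15; x[6] = 2; x[7] = 18; x[8] = 10; x[9] = 14.
The sequence repeats with period 9.
So x[45] = x[0 + ((45-0) mod 9)] = x[0] = 14.

14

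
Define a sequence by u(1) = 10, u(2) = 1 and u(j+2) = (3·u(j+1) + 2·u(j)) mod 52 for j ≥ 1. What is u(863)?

u(1) = 10; u(2) = 1; u(3) = 23; u(4) = 19; u(5) = 51; u(6) = 35; u(7) = 51; u(8) = 15; u(9) = 43; u(10) = 3; u(11) = 43; u(12) = 31; u(13) = 23; u(14) = 27; u(15) = 23; u(16) = 19.
Since (u(15), u(16)) = (u(3), u(4)) = (23, 19) (two consecutive terms determine the rest), the sequence is eventually periodic: after a pre-period of length 2 it cycles with period 12.
For j ≥ 3, u(j) depends only on (j - 3) mod 12. (863 - 3) mod 12 = 8, so u(863) = u(11) = 43.

43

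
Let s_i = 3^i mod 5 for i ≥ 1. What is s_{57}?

3

Computing terms: s_1 = 3, s_2 = 4, s_3 = 2, s_4 = 1, s_5 = 3.
The sequence repeats with period 4.
So s_{57} = s_{1 + ((57-1) mod 4)} = s_1 = 3.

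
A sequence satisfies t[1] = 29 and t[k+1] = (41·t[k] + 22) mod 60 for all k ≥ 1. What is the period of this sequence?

10

Computing terms: t[1] = 29, t[2] = 11, t[3] = 53, t[4] = 35, t[5] = 17, t[6] = 59, t[7] = 41, t[8] = 23, t[9] = 5, t[10] = 47, t[11] = 29.
Since t[11] = t[1] = 29, the sequence is periodic with period 10.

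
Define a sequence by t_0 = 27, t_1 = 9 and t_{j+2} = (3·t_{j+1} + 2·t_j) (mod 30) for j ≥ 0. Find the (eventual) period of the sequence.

24

We have t_0 = 27, t_1 = 9, t_2 = 21, t_3 = 21, t_4 = 15, t_5 = 27, t_6 = 21, t_7 = 27, t_8 = 3, t_9 = 3, t_{10} = 15, t_{11} = 21, t_{12} = 3, t_{13} = 21, t_{14} = 9, t_{15} = 9, t_{16} = 15, t_{17} = 3, t_{18} = 9, t_{19} = 3, t_{20} = 27, t_{21} = 27, t_{22} = 15, t_{23} = 9, t_{24} = 27, t_{25} = 9.
Since (t_{24}, t_{25}) = (t_0, t_1) = (27, 9) (two consecutive terms determine the rest), the sequence is periodic with period 24.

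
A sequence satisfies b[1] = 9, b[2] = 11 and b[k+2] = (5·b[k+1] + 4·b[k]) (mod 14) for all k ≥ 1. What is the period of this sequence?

Computing terms: b[1] = 9; b[2] = 11; b[3] = 7; b[4] = 9; b[5] = 3; b[6] = 9; b[7] = 1; b[8] = 13; b[9] = 13; b[10] = 5; b[11] = 7; b[12] = 13; b[13] = 9; b[14] = 13; b[15] = 3; b[16] = 11; b[17] = 11; b[18] = 1; b[19] = 7; b[20] = 11; b[21] = 13; b[22] = 11; b[23] = 9; b[24] = 5; b[25] = 5; b[26] = 3; b[27] = 7; b[28] = 5; b[29] = 11; b[30] = 5; b[31] = 13; b[32] = 1; b[33] = 1; b[34] = 9; b[35] = 7; b[36] = 1; b[37] = 5; b[38] = 1; b[39] = 11; b[40] = 3; b[41] = 3; b[42] = 13; b[43] = 7; b[44] = 3; b[45] = 1; b[46] = 3; b[47] = 5; b[48] = 9; b[49] = 9; b[50] = 11.
Since (b[49], b[50]) = (b[1], b[2]) = (9, 11) (two consecutive terms determine the rest), the sequence is periodic with period 48.

48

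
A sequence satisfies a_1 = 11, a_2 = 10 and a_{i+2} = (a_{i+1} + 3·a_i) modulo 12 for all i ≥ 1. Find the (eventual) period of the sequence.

6

We have a_1 = 11; a_2 = 10; a_3 = 7; a_4 = 1; a_5 = 10; a_6 = 1; a_7 = 7; a_8 = 10; a_9 = 7.
Since (a_8, a_9) = (a_2, a_3) = (10, 7) (two consecutive terms determine the rest), the sequence is eventually periodic: after a pre-period of length 1 it cycles with period 6.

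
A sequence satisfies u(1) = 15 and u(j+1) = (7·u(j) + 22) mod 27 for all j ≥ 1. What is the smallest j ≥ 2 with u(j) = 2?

Computing terms: u(1) = 15,  u(2) = 19,  u(3) = 20,  u(4) = 0,  u(5) = 22,  u(6) = 14,  u(7) = 12,  u(8) = 25,  u(9) = 8,  u(10) = 24,  u(11) = 1,  u(12) = 2,  u(13) = 9,  u(14) = 4,  u(15) = 23,  u(16) = 21,  u(17) = 7,  u(18) = 17,  u(19) = 6,  u(20) = 10,  u(21) = 11,  u(22) = 18,  u(23) = 13,  u(24) = 5,  u(25) = 3,  u(26) = 16,  u(27) = 26,  u(28) = 15.
The sequence repeats with period 27.
The value 2 first appears (with j ≥ 2) at u(12).

12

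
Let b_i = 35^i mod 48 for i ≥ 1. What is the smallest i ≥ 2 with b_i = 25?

b_1 = 35,  b_2 = 25,  b_3 = 11,  b_4 = 1,  b_5 = 35.
The sequence repeats with period 4.
The value 25 first appears (with i ≥ 2) at b_2.

2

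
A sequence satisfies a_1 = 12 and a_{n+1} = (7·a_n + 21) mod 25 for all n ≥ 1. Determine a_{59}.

6

Computing terms: a_1 = 12; a_2 = 5; a_3 = 6; a_4 = 13; a_5 = 12.
Since a_5 = a_1 = 12, the sequence is periodic with period 4.
(59 - 1) mod 4 = 2, so a_{59} = a_3 = 6.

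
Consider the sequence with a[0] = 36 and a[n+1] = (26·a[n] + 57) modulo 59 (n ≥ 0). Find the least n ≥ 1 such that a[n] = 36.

Listing terms: a[0] = 36, a[1] = 49, a[2] = 33, a[3] = 30, a[4] = 11, a[5] = 48, a[6] = 7, a[7] = 3, a[8] = 17, a[9] = 27, a[10] = 51, a[11] = 26, a[12] = 25, a[13] = 58, a[14] = 31, a[15] = 37, a[16] = 16, a[17] = 1, a[18] = 24, a[19] = 32, a[20] = 4, a[21] = 43, a[22] = 54, a[23] = 45, a[24] = 47, a[25] = 40, a[26] = 35, a[27] = 23, a[28] = 6, a[29] = 36.
Since a[29] = a[0] = 36, the sequence is periodic with period 29.
The value 36 next appears (with n ≥ 1) at a[29].

29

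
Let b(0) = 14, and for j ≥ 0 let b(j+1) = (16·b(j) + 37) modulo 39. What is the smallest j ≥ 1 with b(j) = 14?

3

Listing terms: b(0) = 14,  b(1) = 27,  b(2) = 1,  b(3) = 14.
The sequence repeats with period 3.
The value 14 next appears (with j ≥ 1) at b(3).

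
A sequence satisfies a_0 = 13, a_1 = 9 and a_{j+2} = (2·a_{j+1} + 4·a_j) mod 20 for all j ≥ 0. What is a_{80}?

Listing terms: a_0 = 13; a_1 = 9; a_2 = 10; a_3 = 16; a_4 = 12; a_5 = 8; a_6 = 4; a_7 = 0; a_8 = 16; a_9 = 12.
Since (a_8, a_9) = (a_3, a_4) = (16, 12) (two consecutive terms determine the rest), the sequence is eventually periodic: after a pre-period of length 3 it cycles with period 5.
For j ≥ 3, a_j depends only on (j - 3) mod 5. (80 - 3) mod 5 = 2, so a_{80} = a_5 = 8.

8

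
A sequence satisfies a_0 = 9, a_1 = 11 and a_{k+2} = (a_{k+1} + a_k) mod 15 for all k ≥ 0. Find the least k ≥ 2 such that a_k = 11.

We have a_0 = 9; a_1 = 11; a_2 = 5; a_3 = 1; a_4 = 6; a_5 = 7; a_6 = 13; a_7 = 5; a_8 = 3; a_9 = 8; a_{10} = 11; a_{11} = 4; a_{12} = 0; a_{13} = 4; a_{14} = 4; a_{15} = 8; a_{16} = 12; a_{17} = 5; a_{18} = 2; a_{19} = 7; a_{20} = 9; a_{21} = 1; a_{22} = 10; a_{23} = 11; a_{24} = 6; a_{25} = 2; a_{26} = 8; a_{27} = 10; a_{28} = 3; a_{29} = 13; a_{30} = 1; a_{31} = 14; a_{32} = 0; a_{33} = 14; a_{34} = 14; a_{35} = 13; a_{36} = 12; a_{37} = 10; a_{38} = 7; a_{39} = 2; a_{40} = 9; a_{41} = 11.
The sequence repeats with period 40.
The value 11 first appears (with k ≥ 2) at a_{10}.

10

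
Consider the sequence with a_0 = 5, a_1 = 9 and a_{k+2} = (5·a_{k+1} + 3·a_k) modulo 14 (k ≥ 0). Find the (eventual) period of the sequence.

3

a_0 = 5; a_1 = 9; a_2 = 4; a_3 = 5; a_4 = 9.
Since (a_3, a_4) = (a_0, a_1) = (5, 9) (two consecutive terms determine the rest), the sequence is periodic with period 3.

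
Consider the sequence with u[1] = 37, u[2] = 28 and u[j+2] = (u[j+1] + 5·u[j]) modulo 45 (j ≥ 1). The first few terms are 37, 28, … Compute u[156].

u[1] = 37, u[2] = 28, u[3] = 33, u[4] = 38, u[5] = 23, u[6] = 33, u[7] = 13, u[8] = 43, u[9] = 18, u[10] = 8, u[11] = 8, u[12] = 3, u[13] = 43, u[14] = 13, u[15] = 3, u[16] = 23, u[17] = 38, u[18] = 18, u[19] = 28, u[20] = 28, u[21] = 33.
Since (u[20], u[21]) = (u[2], u[3]) = (28, 33) (two consecutive terms determine the rest), the sequence is eventually periodic: after a pre-period of length 1 it cycles with period 18.
For j ≥ 2, u[j] depends only on (j - 2) mod 18. (156 - 2) mod 18 = 10, so u[156] = u[12] = 3.

3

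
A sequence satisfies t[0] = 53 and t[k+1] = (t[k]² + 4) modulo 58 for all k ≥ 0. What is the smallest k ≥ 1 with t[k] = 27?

We have t[0] = 53,  t[1] = 29,  t[2] = 33,  t[3] = 49,  t[4] = 27,  t[5] = 37,  t[6] = 39,  t[7] = 17,  t[8] = 3,  t[9] = 13,  t[10] = 57,  t[11] = 5,  t[12] = 29.
Since t[12] = t[1] = 29, the sequence is eventually periodic: after a pre-period of length 1 it cycles with period 11.
The value 27 first appears (with k ≥ 1) at t[4].

4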